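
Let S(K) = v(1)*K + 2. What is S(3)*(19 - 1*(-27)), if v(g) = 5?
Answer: 782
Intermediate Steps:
S(K) = 2 + 5*K (S(K) = 5*K + 2 = 2 + 5*K)
S(3)*(19 - 1*(-27)) = (2 + 5*3)*(19 - 1*(-27)) = (2 + 15)*(19 + 27) = 17*46 = 782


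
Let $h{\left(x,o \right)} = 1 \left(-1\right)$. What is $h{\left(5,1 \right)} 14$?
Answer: $-14$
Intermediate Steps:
$h{\left(x,o \right)} = -1$
$h{\left(5,1 \right)} 14 = \left(-1\right) 14 = -14$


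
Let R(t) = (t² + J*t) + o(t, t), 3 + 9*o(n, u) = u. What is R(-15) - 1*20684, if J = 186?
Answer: -23251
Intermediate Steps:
o(n, u) = -⅓ + u/9
R(t) = -⅓ + t² + 1675*t/9 (R(t) = (t² + 186*t) + (-⅓ + t/9) = -⅓ + t² + 1675*t/9)
R(-15) - 1*20684 = (-⅓ + (-15)² + (1675/9)*(-15)) - 1*20684 = (-⅓ + 225 - 8375/3) - 20684 = -2567 - 20684 = -23251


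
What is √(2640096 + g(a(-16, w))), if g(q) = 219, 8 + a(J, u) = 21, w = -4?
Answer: √2640315 ≈ 1624.9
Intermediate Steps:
a(J, u) = 13 (a(J, u) = -8 + 21 = 13)
√(2640096 + g(a(-16, w))) = √(2640096 + 219) = √2640315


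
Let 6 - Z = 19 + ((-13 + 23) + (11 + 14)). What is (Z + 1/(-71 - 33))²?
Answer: 24930049/10816 ≈ 2304.9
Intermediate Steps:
Z = -48 (Z = 6 - (19 + ((-13 + 23) + (11 + 14))) = 6 - (19 + (10 + 25)) = 6 - (19 + 35) = 6 - 1*54 = 6 - 54 = -48)
(Z + 1/(-71 - 33))² = (-48 + 1/(-71 - 33))² = (-48 + 1/(-104))² = (-48 - 1/104)² = (-4993/104)² = 24930049/10816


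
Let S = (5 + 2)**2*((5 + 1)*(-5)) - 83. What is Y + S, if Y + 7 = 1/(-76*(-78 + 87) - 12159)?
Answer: -20035081/12843 ≈ -1560.0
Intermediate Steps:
Y = -89902/12843 (Y = -7 + 1/(-76*(-78 + 87) - 12159) = -7 + 1/(-76*9 - 12159) = -7 + 1/(-684 - 12159) = -7 + 1/(-12843) = -7 - 1/12843 = -89902/12843 ≈ -7.0001)
S = -1553 (S = 7**2*(6*(-5)) - 83 = 49*(-30) - 83 = -1470 - 83 = -1553)
Y + S = -89902/12843 - 1553 = -20035081/12843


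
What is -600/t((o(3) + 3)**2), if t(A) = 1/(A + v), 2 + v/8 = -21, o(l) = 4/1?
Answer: 81000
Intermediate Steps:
o(l) = 4 (o(l) = 4*1 = 4)
v = -184 (v = -16 + 8*(-21) = -16 - 168 = -184)
t(A) = 1/(-184 + A) (t(A) = 1/(A - 184) = 1/(-184 + A))
-600/t((o(3) + 3)**2) = -(-110400 + 600*(4 + 3)**2) = -600/(1/(-184 + 7**2)) = -600/(1/(-184 + 49)) = -600/(1/(-135)) = -600/(-1/135) = -600*(-135) = 81000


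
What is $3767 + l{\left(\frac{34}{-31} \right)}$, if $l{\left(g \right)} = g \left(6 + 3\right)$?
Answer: $\frac{116471}{31} \approx 3757.1$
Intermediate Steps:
$l{\left(g \right)} = 9 g$ ($l{\left(g \right)} = g 9 = 9 g$)
$3767 + l{\left(\frac{34}{-31} \right)} = 3767 + 9 \frac{34}{-31} = 3767 + 9 \cdot 34 \left(- \frac{1}{31}\right) = 3767 + 9 \left(- \frac{34}{31}\right) = 3767 - \frac{306}{31} = \frac{116471}{31}$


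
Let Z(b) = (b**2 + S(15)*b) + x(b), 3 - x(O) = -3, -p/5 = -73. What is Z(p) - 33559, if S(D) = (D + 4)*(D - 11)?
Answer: 127412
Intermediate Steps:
p = 365 (p = -5*(-73) = 365)
x(O) = 6 (x(O) = 3 - 1*(-3) = 3 + 3 = 6)
S(D) = (-11 + D)*(4 + D) (S(D) = (4 + D)*(-11 + D) = (-11 + D)*(4 + D))
Z(b) = 6 + b**2 + 76*b (Z(b) = (b**2 + (-44 + 15**2 - 7*15)*b) + 6 = (b**2 + (-44 + 225 - 105)*b) + 6 = (b**2 + 76*b) + 6 = 6 + b**2 + 76*b)
Z(p) - 33559 = (6 + 365**2 + 76*365) - 33559 = (6 + 133225 + 27740) - 33559 = 160971 - 33559 = 127412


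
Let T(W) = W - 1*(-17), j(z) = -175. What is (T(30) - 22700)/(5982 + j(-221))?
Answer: -22653/5807 ≈ -3.9010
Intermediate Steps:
T(W) = 17 + W (T(W) = W + 17 = 17 + W)
(T(30) - 22700)/(5982 + j(-221)) = ((17 + 30) - 22700)/(5982 - 175) = (47 - 22700)/5807 = -22653*1/5807 = -22653/5807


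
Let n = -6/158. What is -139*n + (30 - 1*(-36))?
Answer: 5631/79 ≈ 71.278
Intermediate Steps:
n = -3/79 (n = -6*1/158 = -3/79 ≈ -0.037975)
-139*n + (30 - 1*(-36)) = -139*(-3/79) + (30 - 1*(-36)) = 417/79 + (30 + 36) = 417/79 + 66 = 5631/79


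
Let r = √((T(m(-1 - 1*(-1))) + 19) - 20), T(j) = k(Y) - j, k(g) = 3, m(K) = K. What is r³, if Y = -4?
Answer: 2*√2 ≈ 2.8284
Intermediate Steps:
T(j) = 3 - j
r = √2 (r = √(((3 - (-1 - 1*(-1))) + 19) - 20) = √(((3 - (-1 + 1)) + 19) - 20) = √(((3 - 1*0) + 19) - 20) = √(((3 + 0) + 19) - 20) = √((3 + 19) - 20) = √(22 - 20) = √2 ≈ 1.4142)
r³ = (√2)³ = 2*√2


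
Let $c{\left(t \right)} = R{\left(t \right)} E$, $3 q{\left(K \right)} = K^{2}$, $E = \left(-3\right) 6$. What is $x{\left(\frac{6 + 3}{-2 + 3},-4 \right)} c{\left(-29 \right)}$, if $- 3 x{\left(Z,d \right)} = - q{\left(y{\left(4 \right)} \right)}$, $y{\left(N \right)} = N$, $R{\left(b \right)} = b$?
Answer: $928$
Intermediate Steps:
$E = -18$
$q{\left(K \right)} = \frac{K^{2}}{3}$
$c{\left(t \right)} = - 18 t$ ($c{\left(t \right)} = t \left(-18\right) = - 18 t$)
$x{\left(Z,d \right)} = \frac{16}{9}$ ($x{\left(Z,d \right)} = - \frac{\left(-1\right) \frac{4^{2}}{3}}{3} = - \frac{\left(-1\right) \frac{1}{3} \cdot 16}{3} = - \frac{\left(-1\right) \frac{16}{3}}{3} = \left(- \frac{1}{3}\right) \left(- \frac{16}{3}\right) = \frac{16}{9}$)
$x{\left(\frac{6 + 3}{-2 + 3},-4 \right)} c{\left(-29 \right)} = \frac{16 \left(\left(-18\right) \left(-29\right)\right)}{9} = \frac{16}{9} \cdot 522 = 928$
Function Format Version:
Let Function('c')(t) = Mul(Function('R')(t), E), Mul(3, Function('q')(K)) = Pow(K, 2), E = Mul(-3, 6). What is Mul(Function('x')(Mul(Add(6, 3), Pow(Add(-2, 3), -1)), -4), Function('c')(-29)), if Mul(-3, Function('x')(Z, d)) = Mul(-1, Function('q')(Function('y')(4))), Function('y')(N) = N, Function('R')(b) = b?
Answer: 928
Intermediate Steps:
E = -18
Function('q')(K) = Mul(Rational(1, 3), Pow(K, 2))
Function('c')(t) = Mul(-18, t) (Function('c')(t) = Mul(t, -18) = Mul(-18, t))
Function('x')(Z, d) = Rational(16, 9) (Function('x')(Z, d) = Mul(Rational(-1, 3), Mul(-1, Mul(Rational(1, 3), Pow(4, 2)))) = Mul(Rational(-1, 3), Mul(-1, Mul(Rational(1, 3), 16))) = Mul(Rational(-1, 3), Mul(-1, Rational(16, 3))) = Mul(Rational(-1, 3), Rational(-16, 3)) = Rational(16, 9))
Mul(Function('x')(Mul(Add(6, 3), Pow(Add(-2, 3), -1)), -4), Function('c')(-29)) = Mul(Rational(16, 9), Mul(-18, -29)) = Mul(Rational(16, 9), 522) = 928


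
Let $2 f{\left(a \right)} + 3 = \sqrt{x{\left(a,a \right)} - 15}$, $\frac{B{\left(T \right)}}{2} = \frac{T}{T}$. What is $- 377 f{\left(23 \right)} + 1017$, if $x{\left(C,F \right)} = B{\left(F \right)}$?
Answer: $\frac{3165}{2} - \frac{377 i \sqrt{13}}{2} \approx 1582.5 - 679.65 i$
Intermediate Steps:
$B{\left(T \right)} = 2$ ($B{\left(T \right)} = 2 \frac{T}{T} = 2 \cdot 1 = 2$)
$x{\left(C,F \right)} = 2$
$f{\left(a \right)} = - \frac{3}{2} + \frac{i \sqrt{13}}{2}$ ($f{\left(a \right)} = - \frac{3}{2} + \frac{\sqrt{2 - 15}}{2} = - \frac{3}{2} + \frac{\sqrt{-13}}{2} = - \frac{3}{2} + \frac{i \sqrt{13}}{2}$)
$- 377 f{\left(23 \right)} + 1017 = - 377 \left(- \frac{3}{2} + \frac{i \sqrt{13}}{2}\right) + 1017 = \left(\frac{1131}{2} - \frac{377 i \sqrt{13}}{2}\right) + 1017 = \frac{3165}{2} - \frac{377 i \sqrt{13}}{2}$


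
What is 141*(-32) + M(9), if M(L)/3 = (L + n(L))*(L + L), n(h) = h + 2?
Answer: -3432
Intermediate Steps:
n(h) = 2 + h
M(L) = 6*L*(2 + 2*L) (M(L) = 3*((L + (2 + L))*(L + L)) = 3*((2 + 2*L)*(2*L)) = 3*(2*L*(2 + 2*L)) = 6*L*(2 + 2*L))
141*(-32) + M(9) = 141*(-32) + 12*9*(1 + 9) = -4512 + 12*9*10 = -4512 + 1080 = -3432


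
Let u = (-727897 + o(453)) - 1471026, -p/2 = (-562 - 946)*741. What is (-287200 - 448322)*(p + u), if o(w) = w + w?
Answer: -27095894958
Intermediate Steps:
p = 2234856 (p = -2*(-562 - 946)*741 = -(-3016)*741 = -2*(-1117428) = 2234856)
o(w) = 2*w
u = -2198017 (u = (-727897 + 2*453) - 1471026 = (-727897 + 906) - 1471026 = -726991 - 1471026 = -2198017)
(-287200 - 448322)*(p + u) = (-287200 - 448322)*(2234856 - 2198017) = -735522*36839 = -27095894958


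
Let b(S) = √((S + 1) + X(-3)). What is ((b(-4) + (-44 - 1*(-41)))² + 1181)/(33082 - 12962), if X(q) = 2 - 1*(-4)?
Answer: 1193/20120 - 3*√3/10060 ≈ 0.058778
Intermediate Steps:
X(q) = 6 (X(q) = 2 + 4 = 6)
b(S) = √(7 + S) (b(S) = √((S + 1) + 6) = √((1 + S) + 6) = √(7 + S))
((b(-4) + (-44 - 1*(-41)))² + 1181)/(33082 - 12962) = ((√(7 - 4) + (-44 - 1*(-41)))² + 1181)/(33082 - 12962) = ((√3 + (-44 + 41))² + 1181)/20120 = ((√3 - 3)² + 1181)*(1/20120) = ((-3 + √3)² + 1181)*(1/20120) = (1181 + (-3 + √3)²)*(1/20120) = 1181/20120 + (-3 + √3)²/20120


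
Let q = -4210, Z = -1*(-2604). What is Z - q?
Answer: 6814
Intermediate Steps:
Z = 2604
Z - q = 2604 - 1*(-4210) = 2604 + 4210 = 6814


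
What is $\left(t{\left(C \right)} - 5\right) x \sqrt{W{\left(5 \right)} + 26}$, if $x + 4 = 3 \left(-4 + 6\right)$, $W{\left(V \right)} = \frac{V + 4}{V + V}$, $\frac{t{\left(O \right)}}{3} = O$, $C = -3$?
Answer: $- \frac{14 \sqrt{2690}}{5} \approx -145.22$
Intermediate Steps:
$t{\left(O \right)} = 3 O$
$W{\left(V \right)} = \frac{4 + V}{2 V}$
$x = 2$ ($x = -4 + 3 \left(-4 + 6\right) = -4 + 3 \cdot 2 = -4 + 6 = 2$)
$\left(t{\left(C \right)} - 5\right) x \sqrt{W{\left(5 \right)} + 26} = \left(3 \left(-3\right) - 5\right) 2 \sqrt{\frac{4 + 5}{2 \cdot 5} + 26} = \left(-9 - 5\right) 2 \sqrt{\frac{1}{2} \cdot \frac{1}{5} \cdot 9 + 26} = \left(-14\right) 2 \sqrt{\frac{9}{10} + 26} = - 28 \sqrt{\frac{269}{10}} = - 28 \frac{\sqrt{2690}}{10} = - \frac{14 \sqrt{2690}}{5}$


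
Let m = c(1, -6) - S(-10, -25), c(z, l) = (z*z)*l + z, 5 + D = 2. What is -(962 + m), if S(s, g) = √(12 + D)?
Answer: -954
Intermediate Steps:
D = -3 (D = -5 + 2 = -3)
S(s, g) = 3 (S(s, g) = √(12 - 3) = √9 = 3)
c(z, l) = z + l*z² (c(z, l) = z²*l + z = l*z² + z = z + l*z²)
m = -8 (m = 1*(1 - 6*1) - 1*3 = 1*(1 - 6) - 3 = 1*(-5) - 3 = -5 - 3 = -8)
-(962 + m) = -(962 - 8) = -1*954 = -954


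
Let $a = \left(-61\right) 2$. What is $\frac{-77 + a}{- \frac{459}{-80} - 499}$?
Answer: $\frac{15920}{39461} \approx 0.40344$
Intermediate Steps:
$a = -122$
$\frac{-77 + a}{- \frac{459}{-80} - 499} = \frac{-77 - 122}{- \frac{459}{-80} - 499} = - \frac{199}{\left(-459\right) \left(- \frac{1}{80}\right) - 499} = - \frac{199}{\frac{459}{80} - 499} = - \frac{199}{- \frac{39461}{80}} = \left(-199\right) \left(- \frac{80}{39461}\right) = \frac{15920}{39461}$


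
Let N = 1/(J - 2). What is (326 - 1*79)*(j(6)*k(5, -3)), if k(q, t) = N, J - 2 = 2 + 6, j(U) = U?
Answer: 741/4 ≈ 185.25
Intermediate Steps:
J = 10 (J = 2 + (2 + 6) = 2 + 8 = 10)
N = ⅛ (N = 1/(10 - 2) = 1/8 = ⅛ ≈ 0.12500)
k(q, t) = ⅛
(326 - 1*79)*(j(6)*k(5, -3)) = (326 - 1*79)*(6*(⅛)) = (326 - 79)*(¾) = 247*(¾) = 741/4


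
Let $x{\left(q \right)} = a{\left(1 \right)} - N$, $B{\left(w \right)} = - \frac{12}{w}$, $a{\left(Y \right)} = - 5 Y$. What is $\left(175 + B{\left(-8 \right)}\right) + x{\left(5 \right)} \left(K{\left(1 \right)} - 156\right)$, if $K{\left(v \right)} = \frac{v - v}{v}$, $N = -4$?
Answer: $\frac{665}{2} \approx 332.5$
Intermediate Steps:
$K{\left(v \right)} = 0$ ($K{\left(v \right)} = \frac{0}{v} = 0$)
$x{\left(q \right)} = -1$ ($x{\left(q \right)} = \left(-5\right) 1 - -4 = -5 + 4 = -1$)
$\left(175 + B{\left(-8 \right)}\right) + x{\left(5 \right)} \left(K{\left(1 \right)} - 156\right) = \left(175 - \frac{12}{-8}\right) - \left(0 - 156\right) = \left(175 - - \frac{3}{2}\right) - \left(0 - 156\right) = \left(175 + \frac{3}{2}\right) - -156 = \frac{353}{2} + 156 = \frac{665}{2}$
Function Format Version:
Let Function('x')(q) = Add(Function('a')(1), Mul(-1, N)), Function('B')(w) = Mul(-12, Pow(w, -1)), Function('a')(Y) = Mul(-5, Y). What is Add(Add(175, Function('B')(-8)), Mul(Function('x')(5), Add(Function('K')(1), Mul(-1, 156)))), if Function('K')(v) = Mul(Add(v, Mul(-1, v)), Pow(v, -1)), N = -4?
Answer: Rational(665, 2) ≈ 332.50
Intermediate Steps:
Function('K')(v) = 0 (Function('K')(v) = Mul(0, Pow(v, -1)) = 0)
Function('x')(q) = -1 (Function('x')(q) = Add(Mul(-5, 1), Mul(-1, -4)) = Add(-5, 4) = -1)
Add(Add(175, Function('B')(-8)), Mul(Function('x')(5), Add(Function('K')(1), Mul(-1, 156)))) = Add(Add(175, Mul(-12, Pow(-8, -1))), Mul(-1, Add(0, Mul(-1, 156)))) = Add(Add(175, Mul(-12, Rational(-1, 8))), Mul(-1, Add(0, -156))) = Add(Add(175, Rational(3, 2)), Mul(-1, -156)) = Add(Rational(353, 2), 156) = Rational(665, 2)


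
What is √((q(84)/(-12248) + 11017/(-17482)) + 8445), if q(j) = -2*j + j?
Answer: √1512307893406065002/13382471 ≈ 91.893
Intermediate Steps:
q(j) = -j
√((q(84)/(-12248) + 11017/(-17482)) + 8445) = √((-1*84/(-12248) + 11017/(-17482)) + 8445) = √((-84*(-1/12248) + 11017*(-1/17482)) + 8445) = √((21/3062 - 11017/17482) + 8445) = √(-8341733/13382471 + 8445) = √(113006625862/13382471) = √1512307893406065002/13382471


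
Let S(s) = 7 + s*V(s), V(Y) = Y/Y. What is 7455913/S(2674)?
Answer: 7455913/2681 ≈ 2781.0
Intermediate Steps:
V(Y) = 1
S(s) = 7 + s (S(s) = 7 + s*1 = 7 + s)
7455913/S(2674) = 7455913/(7 + 2674) = 7455913/2681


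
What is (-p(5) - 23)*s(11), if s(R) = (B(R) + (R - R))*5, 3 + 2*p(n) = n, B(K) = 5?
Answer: -600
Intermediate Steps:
p(n) = -3/2 + n/2
s(R) = 25 (s(R) = (5 + (R - R))*5 = (5 + 0)*5 = 5*5 = 25)
(-p(5) - 23)*s(11) = (-(-3/2 + (½)*5) - 23)*25 = (-(-3/2 + 5/2) - 23)*25 = (-1*1 - 23)*25 = (-1 - 23)*25 = -24*25 = -600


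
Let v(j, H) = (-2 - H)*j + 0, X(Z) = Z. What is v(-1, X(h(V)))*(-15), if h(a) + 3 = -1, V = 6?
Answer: 30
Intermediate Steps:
h(a) = -4 (h(a) = -3 - 1 = -4)
v(j, H) = j*(-2 - H) (v(j, H) = j*(-2 - H) + 0 = j*(-2 - H))
v(-1, X(h(V)))*(-15) = -1*(-1)*(2 - 4)*(-15) = -1*(-1)*(-2)*(-15) = -2*(-15) = 30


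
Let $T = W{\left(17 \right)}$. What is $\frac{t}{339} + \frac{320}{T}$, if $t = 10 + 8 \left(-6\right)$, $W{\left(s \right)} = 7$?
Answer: $\frac{108214}{2373} \approx 45.602$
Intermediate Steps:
$t = -38$ ($t = 10 - 48 = -38$)
$T = 7$
$\frac{t}{339} + \frac{320}{T} = - \frac{38}{339} + \frac{320}{7} = \frac{108214}{2373}$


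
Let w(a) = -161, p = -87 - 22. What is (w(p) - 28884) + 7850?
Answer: -21195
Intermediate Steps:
p = -109
(w(p) - 28884) + 7850 = (-161 - 28884) + 7850 = -29045 + 7850 = -21195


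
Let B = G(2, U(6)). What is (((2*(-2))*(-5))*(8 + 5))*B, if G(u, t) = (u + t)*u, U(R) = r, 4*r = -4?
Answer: 520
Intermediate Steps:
r = -1 (r = (1/4)*(-4) = -1)
U(R) = -1
G(u, t) = u*(t + u) (G(u, t) = (t + u)*u = u*(t + u))
B = 2 (B = 2*(-1 + 2) = 2*1 = 2)
(((2*(-2))*(-5))*(8 + 5))*B = (((2*(-2))*(-5))*(8 + 5))*2 = (-4*(-5)*13)*2 = (20*13)*2 = 260*2 = 520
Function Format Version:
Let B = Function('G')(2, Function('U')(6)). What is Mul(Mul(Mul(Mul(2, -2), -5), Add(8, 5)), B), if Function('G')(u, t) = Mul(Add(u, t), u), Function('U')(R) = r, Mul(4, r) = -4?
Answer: 520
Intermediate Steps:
r = -1 (r = Mul(Rational(1, 4), -4) = -1)
Function('U')(R) = -1
Function('G')(u, t) = Mul(u, Add(t, u)) (Function('G')(u, t) = Mul(Add(t, u), u) = Mul(u, Add(t, u)))
B = 2 (B = Mul(2, Add(-1, 2)) = Mul(2, 1) = 2)
Mul(Mul(Mul(Mul(2, -2), -5), Add(8, 5)), B) = Mul(Mul(Mul(Mul(2, -2), -5), Add(8, 5)), 2) = Mul(Mul(Mul(-4, -5), 13), 2) = Mul(Mul(20, 13), 2) = Mul(260, 2) = 520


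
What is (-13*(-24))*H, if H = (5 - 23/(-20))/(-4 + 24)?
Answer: 4797/50 ≈ 95.940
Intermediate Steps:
H = 123/400 (H = (5 - 23*(-1/20))/20 = (5 + 23/20)*(1/20) = (123/20)*(1/20) = 123/400 ≈ 0.30750)
(-13*(-24))*H = -13*(-24)*(123/400) = 312*(123/400) = 4797/50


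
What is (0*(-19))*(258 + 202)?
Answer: 0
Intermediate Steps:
(0*(-19))*(258 + 202) = 0*460 = 0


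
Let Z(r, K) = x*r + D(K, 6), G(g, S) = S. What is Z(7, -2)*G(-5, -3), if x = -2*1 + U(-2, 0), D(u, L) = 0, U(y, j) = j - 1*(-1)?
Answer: 21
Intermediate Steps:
U(y, j) = 1 + j (U(y, j) = j + 1 = 1 + j)
x = -1 (x = -2*1 + (1 + 0) = -2 + 1 = -1)
Z(r, K) = -r (Z(r, K) = -r + 0 = -r)
Z(7, -2)*G(-5, -3) = -1*7*(-3) = -7*(-3) = 21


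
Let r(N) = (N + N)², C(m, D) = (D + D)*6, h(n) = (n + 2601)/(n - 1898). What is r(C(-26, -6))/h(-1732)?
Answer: -6842880/79 ≈ -86619.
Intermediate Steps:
h(n) = (2601 + n)/(-1898 + n)
C(m, D) = 12*D (C(m, D) = (2*D)*6 = 12*D)
r(N) = 4*N² (r(N) = (2*N)² = 4*N²)
r(C(-26, -6))/h(-1732) = (4*(12*(-6))²)/(((2601 - 1732)/(-1898 - 1732))) = (4*(-72)²)/((869/(-3630))) = (4*5184)/((-1/3630*869)) = 20736/(-79/330) = 20736*(-330/79) = -6842880/79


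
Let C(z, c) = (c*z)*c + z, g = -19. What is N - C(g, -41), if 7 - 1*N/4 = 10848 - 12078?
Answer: 36906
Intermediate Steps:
C(z, c) = z + z*c² (C(z, c) = z*c² + z = z + z*c²)
N = 4948 (N = 28 - 4*(10848 - 12078) = 28 - 4*(-1230) = 28 + 4920 = 4948)
N - C(g, -41) = 4948 - (-19)*(1 + (-41)²) = 4948 - (-19)*(1 + 1681) = 4948 - (-19)*1682 = 4948 - 1*(-31958) = 4948 + 31958 = 36906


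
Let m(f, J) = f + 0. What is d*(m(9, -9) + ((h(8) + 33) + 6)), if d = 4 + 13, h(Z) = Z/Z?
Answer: 833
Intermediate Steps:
m(f, J) = f
h(Z) = 1
d = 17
d*(m(9, -9) + ((h(8) + 33) + 6)) = 17*(9 + ((1 + 33) + 6)) = 17*(9 + (34 + 6)) = 17*(9 + 40) = 17*49 = 833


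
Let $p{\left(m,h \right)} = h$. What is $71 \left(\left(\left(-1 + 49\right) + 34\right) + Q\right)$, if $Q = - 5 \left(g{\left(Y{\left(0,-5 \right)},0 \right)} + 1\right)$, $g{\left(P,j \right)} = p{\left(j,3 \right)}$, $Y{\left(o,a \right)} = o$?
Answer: $4402$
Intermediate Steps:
$g{\left(P,j \right)} = 3$
$Q = -20$ ($Q = - 5 \left(3 + 1\right) = \left(-5\right) 4 = -20$)
$71 \left(\left(\left(-1 + 49\right) + 34\right) + Q\right) = 71 \left(\left(\left(-1 + 49\right) + 34\right) - 20\right) = 71 \left(\left(48 + 34\right) - 20\right) = 71 \left(82 - 20\right) = 71 \cdot 62 = 4402$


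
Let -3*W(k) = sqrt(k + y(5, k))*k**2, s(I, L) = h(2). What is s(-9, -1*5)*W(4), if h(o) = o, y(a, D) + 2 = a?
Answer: -32*sqrt(7)/3 ≈ -28.221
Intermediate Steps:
y(a, D) = -2 + a
s(I, L) = 2
W(k) = -k**2*sqrt(3 + k)/3 (W(k) = -sqrt(k + (-2 + 5))*k**2/3 = -sqrt(k + 3)*k**2/3 = -sqrt(3 + k)*k**2/3 = -k**2*sqrt(3 + k)/3)
s(-9, -1*5)*W(4) = 2*(-1/3*4**2*sqrt(3 + 4)) = 2*(-1/3*16*sqrt(7)) = 2*(-16*sqrt(7)/3) = -32*sqrt(7)/3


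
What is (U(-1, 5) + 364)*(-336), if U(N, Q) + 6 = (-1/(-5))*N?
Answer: -601104/5 ≈ -1.2022e+5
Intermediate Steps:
U(N, Q) = -6 + N/5 (U(N, Q) = -6 + (-1/(-5))*N = -6 + (-1*(-⅕))*N = -6 + N/5)
(U(-1, 5) + 364)*(-336) = ((-6 + (⅕)*(-1)) + 364)*(-336) = ((-6 - ⅕) + 364)*(-336) = (-31/5 + 364)*(-336) = (1789/5)*(-336) = -601104/5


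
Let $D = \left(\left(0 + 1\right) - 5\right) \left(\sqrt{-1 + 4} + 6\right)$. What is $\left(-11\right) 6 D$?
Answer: $1584 + 264 \sqrt{3} \approx 2041.3$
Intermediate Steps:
$D = -24 - 4 \sqrt{3}$ ($D = \left(1 - 5\right) \left(\sqrt{3} + 6\right) = - 4 \left(6 + \sqrt{3}\right) = -24 - 4 \sqrt{3} \approx -30.928$)
$\left(-11\right) 6 D = \left(-11\right) 6 \left(-24 - 4 \sqrt{3}\right) = - 66 \left(-24 - 4 \sqrt{3}\right) = 1584 + 264 \sqrt{3}$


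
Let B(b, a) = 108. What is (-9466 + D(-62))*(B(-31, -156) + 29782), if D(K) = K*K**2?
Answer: -7406562660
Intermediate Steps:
D(K) = K**3
(-9466 + D(-62))*(B(-31, -156) + 29782) = (-9466 + (-62)**3)*(108 + 29782) = (-9466 - 238328)*29890 = -247794*29890 = -7406562660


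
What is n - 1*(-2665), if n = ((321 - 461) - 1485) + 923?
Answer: 1963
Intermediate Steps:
n = -702 (n = (-140 - 1485) + 923 = -1625 + 923 = -702)
n - 1*(-2665) = -702 - 1*(-2665) = -702 + 2665 = 1963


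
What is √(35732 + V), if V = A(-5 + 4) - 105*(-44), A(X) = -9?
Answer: √40343 ≈ 200.86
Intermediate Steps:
V = 4611 (V = -9 - 105*(-44) = -9 + 4620 = 4611)
√(35732 + V) = √(35732 + 4611) = √40343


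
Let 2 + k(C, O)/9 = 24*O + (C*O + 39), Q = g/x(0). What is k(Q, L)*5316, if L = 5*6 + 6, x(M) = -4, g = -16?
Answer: 49996980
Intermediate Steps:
L = 36 (L = 30 + 6 = 36)
Q = 4 (Q = -16/(-4) = -16*(-¼) = 4)
k(C, O) = 333 + 216*O + 9*C*O (k(C, O) = -18 + 9*(24*O + (C*O + 39)) = -18 + 9*(24*O + (39 + C*O)) = -18 + 9*(39 + 24*O + C*O) = -18 + (351 + 216*O + 9*C*O) = 333 + 216*O + 9*C*O)
k(Q, L)*5316 = (333 + 216*36 + 9*4*36)*5316 = (333 + 7776 + 1296)*5316 = 9405*5316 = 49996980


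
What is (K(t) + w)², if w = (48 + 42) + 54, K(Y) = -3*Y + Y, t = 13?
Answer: 13924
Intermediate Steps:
K(Y) = -2*Y
w = 144 (w = 90 + 54 = 144)
(K(t) + w)² = (-2*13 + 144)² = (-26 + 144)² = 118² = 13924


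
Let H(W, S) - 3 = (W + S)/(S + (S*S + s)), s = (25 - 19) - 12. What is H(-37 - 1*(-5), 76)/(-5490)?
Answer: -8791/16047270 ≈ -0.00054782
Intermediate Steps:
s = -6 (s = 6 - 12 = -6)
H(W, S) = 3 + (S + W)/(-6 + S + S²) (H(W, S) = 3 + (W + S)/(S + (S*S - 6)) = 3 + (S + W)/(S + (S² - 6)) = 3 + (S + W)/(S + (-6 + S²)) = 3 + (S + W)/(-6 + S + S²))
H(-37 - 1*(-5), 76)/(-5490) = ((-18 + (-37 - 1*(-5)) + 3*76² + 4*76)/(-6 + 76 + 76²))/(-5490) = ((-18 + (-37 + 5) + 3*5776 + 304)/(-6 + 76 + 5776))*(-1/5490) = ((-18 - 32 + 17328 + 304)/5846)*(-1/5490) = ((1/5846)*17582)*(-1/5490) = (8791/2923)*(-1/5490) = -8791/16047270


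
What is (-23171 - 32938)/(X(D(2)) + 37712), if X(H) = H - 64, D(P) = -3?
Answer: -56109/37645 ≈ -1.4905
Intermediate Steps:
X(H) = -64 + H
(-23171 - 32938)/(X(D(2)) + 37712) = (-23171 - 32938)/((-64 - 3) + 37712) = -56109/(-67 + 37712) = -56109/37645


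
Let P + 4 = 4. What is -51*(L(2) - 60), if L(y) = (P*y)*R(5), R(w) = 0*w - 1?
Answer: 3060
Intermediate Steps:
P = 0 (P = -4 + 4 = 0)
R(w) = -1 (R(w) = 0 - 1 = -1)
L(y) = 0 (L(y) = (0*y)*(-1) = 0*(-1) = 0)
-51*(L(2) - 60) = -51*(0 - 60) = -51*(-60) = 3060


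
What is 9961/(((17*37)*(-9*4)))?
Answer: -9961/22644 ≈ -0.43990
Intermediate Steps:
9961/(((17*37)*(-9*4))) = 9961/((629*(-36))) = 9961/(-22644) = 9961*(-1/22644) = -9961/22644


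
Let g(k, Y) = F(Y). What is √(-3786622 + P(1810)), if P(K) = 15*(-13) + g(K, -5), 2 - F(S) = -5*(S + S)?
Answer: I*√3786865 ≈ 1946.0*I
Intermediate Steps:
F(S) = 2 + 10*S (F(S) = 2 - (-5)*(S + S) = 2 - (-5)*2*S = 2 - (-10)*S = 2 + 10*S)
g(k, Y) = 2 + 10*Y
P(K) = -243 (P(K) = 15*(-13) + (2 + 10*(-5)) = -195 + (2 - 50) = -195 - 48 = -243)
√(-3786622 + P(1810)) = √(-3786622 - 243) = √(-3786865) = I*√3786865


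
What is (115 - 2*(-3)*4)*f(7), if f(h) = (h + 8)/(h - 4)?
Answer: 695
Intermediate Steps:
f(h) = (8 + h)/(-4 + h)
(115 - 2*(-3)*4)*f(7) = (115 - 2*(-3)*4)*((8 + 7)/(-4 + 7)) = (115 + 6*4)*(15/3) = (115 + 24)*((⅓)*15) = 139*5 = 695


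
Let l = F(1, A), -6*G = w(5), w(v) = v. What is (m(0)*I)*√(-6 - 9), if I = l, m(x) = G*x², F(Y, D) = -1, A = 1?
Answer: 0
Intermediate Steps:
G = -⅚ (G = -⅙*5 = -⅚ ≈ -0.83333)
l = -1
m(x) = -5*x²/6
I = -1
(m(0)*I)*√(-6 - 9) = (-⅚*0²*(-1))*√(-6 - 9) = (-⅚*0*(-1))*√(-15) = (0*(-1))*(I*√15) = 0*(I*√15) = 0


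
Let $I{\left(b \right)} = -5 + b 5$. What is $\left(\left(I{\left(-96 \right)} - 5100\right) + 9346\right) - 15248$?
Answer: $-11487$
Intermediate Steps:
$I{\left(b \right)} = -5 + 5 b$
$\left(\left(I{\left(-96 \right)} - 5100\right) + 9346\right) - 15248 = \left(\left(\left(-5 + 5 \left(-96\right)\right) - 5100\right) + 9346\right) - 15248 = \left(\left(\left(-5 - 480\right) - 5100\right) + 9346\right) - 15248 = \left(\left(-485 - 5100\right) + 9346\right) - 15248 = \left(-5585 + 9346\right) - 15248 = 3761 - 15248 = -11487$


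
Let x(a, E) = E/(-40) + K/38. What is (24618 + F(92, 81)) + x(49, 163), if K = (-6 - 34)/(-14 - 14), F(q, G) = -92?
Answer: 130456841/5320 ≈ 24522.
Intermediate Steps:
K = 10/7 (K = -40/(-28) = -40*(-1/28) = 10/7 ≈ 1.4286)
x(a, E) = 5/133 - E/40 (x(a, E) = E/(-40) + (10/7)/38 = E*(-1/40) + (10/7)*(1/38) = -E/40 + 5/133 = 5/133 - E/40)
(24618 + F(92, 81)) + x(49, 163) = (24618 - 92) + (5/133 - 1/40*163) = 24526 + (5/133 - 163/40) = 24526 - 21479/5320 = 130456841/5320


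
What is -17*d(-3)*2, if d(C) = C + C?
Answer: 204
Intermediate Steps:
d(C) = 2*C
-17*d(-3)*2 = -34*(-3)*2 = -17*(-6)*2 = 102*2 = 204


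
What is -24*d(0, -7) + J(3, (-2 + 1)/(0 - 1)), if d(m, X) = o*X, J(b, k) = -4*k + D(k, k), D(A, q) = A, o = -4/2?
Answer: -339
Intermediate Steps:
o = -2 (o = -4*1/2 = -2)
J(b, k) = -3*k (J(b, k) = -4*k + k = -3*k)
d(m, X) = -2*X
-24*d(0, -7) + J(3, (-2 + 1)/(0 - 1)) = -(-48)*(-7) - 3*(-2 + 1)/(0 - 1) = -24*14 - (-3)/(-1) = -336 - (-3)*(-1) = -336 - 3*1 = -336 - 3 = -339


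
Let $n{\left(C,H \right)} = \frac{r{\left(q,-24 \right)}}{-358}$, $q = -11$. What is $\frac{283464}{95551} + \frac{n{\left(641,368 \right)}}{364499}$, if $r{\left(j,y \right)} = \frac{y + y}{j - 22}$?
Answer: $\frac{203441695626976}{68576812335581} \approx 2.9666$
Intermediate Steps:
$r{\left(j,y \right)} = \frac{2 y}{-22 + j}$
$n{\left(C,H \right)} = - \frac{8}{1969}$ ($n{\left(C,H \right)} = \frac{2 \left(-24\right) \frac{1}{-22 - 11}}{-358} = 2 \left(-24\right) \frac{1}{-33} \left(- \frac{1}{358}\right) = 2 \left(-24\right) \left(- \frac{1}{33}\right) \left(- \frac{1}{358}\right) = \frac{16}{11} \left(- \frac{1}{358}\right) = - \frac{8}{1969}$)
$\frac{283464}{95551} + \frac{n{\left(641,368 \right)}}{364499} = \frac{283464}{95551} - \frac{8}{1969 \cdot 364499} = 283464 \cdot \frac{1}{95551} - \frac{8}{717698531} = \frac{283464}{95551} - \frac{8}{717698531} = \frac{203441695626976}{68576812335581}$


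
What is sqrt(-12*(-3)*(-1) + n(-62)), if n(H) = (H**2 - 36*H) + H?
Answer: 7*sqrt(122) ≈ 77.318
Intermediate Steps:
n(H) = H**2 - 35*H
sqrt(-12*(-3)*(-1) + n(-62)) = sqrt(-12*(-3)*(-1) - 62*(-35 - 62)) = sqrt(36*(-1) - 62*(-97)) = sqrt(-36 + 6014) = sqrt(5978) = 7*sqrt(122)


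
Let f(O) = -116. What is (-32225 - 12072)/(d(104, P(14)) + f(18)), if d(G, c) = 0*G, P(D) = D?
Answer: 44297/116 ≈ 381.87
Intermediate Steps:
d(G, c) = 0
(-32225 - 12072)/(d(104, P(14)) + f(18)) = (-32225 - 12072)/(0 - 116) = -44297/(-116) = -44297*(-1/116) = 44297/116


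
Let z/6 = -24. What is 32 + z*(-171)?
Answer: 24656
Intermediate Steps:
z = -144 (z = 6*(-24) = -144)
32 + z*(-171) = 32 - 144*(-171) = 32 + 24624 = 24656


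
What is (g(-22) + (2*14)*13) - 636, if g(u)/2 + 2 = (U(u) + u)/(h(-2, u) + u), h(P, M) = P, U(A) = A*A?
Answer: -629/2 ≈ -314.50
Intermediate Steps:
U(A) = A²
g(u) = -4 + 2*(u + u²)/(-2 + u) (g(u) = -4 + 2*((u² + u)/(-2 + u)) = -4 + 2*((u + u²)/(-2 + u)) = -4 + 2*(u + u²)/(-2 + u))
(g(-22) + (2*14)*13) - 636 = (2*(4 + (-22)² - 1*(-22))/(-2 - 22) + (2*14)*13) - 636 = (2*(4 + 484 + 22)/(-24) + 28*13) - 636 = (2*(-1/24)*510 + 364) - 636 = (-85/2 + 364) - 636 = 643/2 - 636 = -629/2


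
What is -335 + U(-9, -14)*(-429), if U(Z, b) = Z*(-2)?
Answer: -8057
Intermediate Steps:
U(Z, b) = -2*Z
-335 + U(-9, -14)*(-429) = -335 - 2*(-9)*(-429) = -335 + 18*(-429) = -335 - 7722 = -8057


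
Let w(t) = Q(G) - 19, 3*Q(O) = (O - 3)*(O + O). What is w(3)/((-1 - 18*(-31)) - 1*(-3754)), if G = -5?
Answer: 23/12933 ≈ 0.0017784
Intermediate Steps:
Q(O) = 2*O*(-3 + O)/3 (Q(O) = ((O - 3)*(O + O))/3 = ((-3 + O)*(2*O))/3 = (2*O*(-3 + O))/3 = 2*O*(-3 + O)/3)
w(t) = 23/3 (w(t) = (⅔)*(-5)*(-3 - 5) - 19 = (⅔)*(-5)*(-8) - 19 = 80/3 - 19 = 23/3)
w(3)/((-1 - 18*(-31)) - 1*(-3754)) = 23/(3*((-1 - 18*(-31)) - 1*(-3754))) = 23/(3*((-1 + 558) + 3754)) = 23/(3*(557 + 3754)) = (23/3)/4311 = (23/3)*(1/4311) = 23/12933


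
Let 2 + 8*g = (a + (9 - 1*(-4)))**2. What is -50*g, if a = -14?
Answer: 25/4 ≈ 6.2500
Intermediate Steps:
g = -1/8 (g = -1/4 + (-14 + (9 - 1*(-4)))**2/8 = -1/4 + (-14 + (9 + 4))**2/8 = -1/4 + (-14 + 13)**2/8 = -1/4 + (1/8)*(-1)**2 = -1/4 + (1/8)*1 = -1/4 + 1/8 = -1/8 ≈ -0.12500)
-50*g = -50*(-1/8) = 25/4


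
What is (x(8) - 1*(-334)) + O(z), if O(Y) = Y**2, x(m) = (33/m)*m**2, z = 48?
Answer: 2902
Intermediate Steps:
x(m) = 33*m
(x(8) - 1*(-334)) + O(z) = (33*8 - 1*(-334)) + 48**2 = (264 + 334) + 2304 = 598 + 2304 = 2902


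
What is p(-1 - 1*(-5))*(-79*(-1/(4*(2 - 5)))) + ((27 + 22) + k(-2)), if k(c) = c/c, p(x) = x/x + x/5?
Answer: 763/20 ≈ 38.150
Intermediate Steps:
p(x) = 1 + x/5 (p(x) = 1 + x*(⅕) = 1 + x/5)
k(c) = 1
p(-1 - 1*(-5))*(-79*(-1/(4*(2 - 5)))) + ((27 + 22) + k(-2)) = (1 + (-1 - 1*(-5))/5)*(-79*(-1/(4*(2 - 5)))) + ((27 + 22) + 1) = (1 + (-1 + 5)/5)*(-79/((-4*(-3)))) + (49 + 1) = (1 + (⅕)*4)*(-79/12) + 50 = (1 + ⅘)*(-79*1/12) + 50 = (9/5)*(-79/12) + 50 = -237/20 + 50 = 763/20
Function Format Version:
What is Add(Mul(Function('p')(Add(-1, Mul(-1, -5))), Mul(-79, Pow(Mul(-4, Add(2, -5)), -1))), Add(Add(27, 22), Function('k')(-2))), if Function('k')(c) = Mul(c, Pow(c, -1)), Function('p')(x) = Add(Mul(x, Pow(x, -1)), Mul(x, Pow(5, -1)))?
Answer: Rational(763, 20) ≈ 38.150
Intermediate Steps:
Function('p')(x) = Add(1, Mul(Rational(1, 5), x)) (Function('p')(x) = Add(1, Mul(x, Rational(1, 5))) = Add(1, Mul(Rational(1, 5), x)))
Function('k')(c) = 1
Add(Mul(Function('p')(Add(-1, Mul(-1, -5))), Mul(-79, Pow(Mul(-4, Add(2, -5)), -1))), Add(Add(27, 22), Function('k')(-2))) = Add(Mul(Add(1, Mul(Rational(1, 5), Add(-1, Mul(-1, -5)))), Mul(-79, Pow(Mul(-4, Add(2, -5)), -1))), Add(Add(27, 22), 1)) = Add(Mul(Add(1, Mul(Rational(1, 5), Add(-1, 5))), Mul(-79, Pow(Mul(-4, -3), -1))), Add(49, 1)) = Add(Mul(Add(1, Mul(Rational(1, 5), 4)), Mul(-79, Pow(12, -1))), 50) = Add(Mul(Add(1, Rational(4, 5)), Mul(-79, Rational(1, 12))), 50) = Add(Mul(Rational(9, 5), Rational(-79, 12)), 50) = Add(Rational(-237, 20), 50) = Rational(763, 20)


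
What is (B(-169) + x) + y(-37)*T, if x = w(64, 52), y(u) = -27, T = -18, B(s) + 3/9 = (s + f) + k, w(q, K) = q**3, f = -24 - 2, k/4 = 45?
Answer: 787844/3 ≈ 2.6261e+5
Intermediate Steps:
k = 180 (k = 4*45 = 180)
f = -26
B(s) = 461/3 + s (B(s) = -1/3 + ((s - 26) + 180) = -1/3 + ((-26 + s) + 180) = -1/3 + (154 + s) = 461/3 + s)
x = 262144 (x = 64**3 = 262144)
(B(-169) + x) + y(-37)*T = ((461/3 - 169) + 262144) - 27*(-18) = (-46/3 + 262144) + 486 = 786386/3 + 486 = 787844/3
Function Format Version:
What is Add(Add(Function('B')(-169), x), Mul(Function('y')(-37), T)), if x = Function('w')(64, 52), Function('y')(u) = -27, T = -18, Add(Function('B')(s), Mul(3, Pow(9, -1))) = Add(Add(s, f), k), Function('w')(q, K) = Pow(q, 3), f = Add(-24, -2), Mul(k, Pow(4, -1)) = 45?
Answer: Rational(787844, 3) ≈ 2.6261e+5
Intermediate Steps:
k = 180 (k = Mul(4, 45) = 180)
f = -26
Function('B')(s) = Add(Rational(461, 3), s) (Function('B')(s) = Add(Rational(-1, 3), Add(Add(s, -26), 180)) = Add(Rational(-1, 3), Add(Add(-26, s), 180)) = Add(Rational(-1, 3), Add(154, s)) = Add(Rational(461, 3), s))
x = 262144 (x = Pow(64, 3) = 262144)
Add(Add(Function('B')(-169), x), Mul(Function('y')(-37), T)) = Add(Add(Add(Rational(461, 3), -169), 262144), Mul(-27, -18)) = Add(Add(Rational(-46, 3), 262144), 486) = Add(Rational(786386, 3), 486) = Rational(787844, 3)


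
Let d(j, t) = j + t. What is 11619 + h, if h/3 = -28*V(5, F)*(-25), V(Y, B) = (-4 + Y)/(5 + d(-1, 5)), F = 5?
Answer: 35557/3 ≈ 11852.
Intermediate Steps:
V(Y, B) = -4/9 + Y/9 (V(Y, B) = (-4 + Y)/(5 + (-1 + 5)) = (-4 + Y)/(5 + 4) = (-4 + Y)/9 = (-4 + Y)*(⅑) = -4/9 + Y/9)
h = 700/3 (h = 3*(-28*(-4/9 + (⅑)*5)*(-25)) = 3*(-28*(-4/9 + 5/9)*(-25)) = 3*(-28*⅑*(-25)) = 3*(-28/9*(-25)) = 3*(700/9) = 700/3 ≈ 233.33)
11619 + h = 11619 + 700/3 = 35557/3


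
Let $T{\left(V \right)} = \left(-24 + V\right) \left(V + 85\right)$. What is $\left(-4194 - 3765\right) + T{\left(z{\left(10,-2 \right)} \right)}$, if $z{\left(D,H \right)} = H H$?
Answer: $-9739$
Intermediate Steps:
$z{\left(D,H \right)} = H^{2}$
$T{\left(V \right)} = \left(-24 + V\right) \left(85 + V\right)$
$\left(-4194 - 3765\right) + T{\left(z{\left(10,-2 \right)} \right)} = \left(-4194 - 3765\right) + \left(-2040 + \left(\left(-2\right)^{2}\right)^{2} + 61 \left(-2\right)^{2}\right) = -7959 + \left(-2040 + 4^{2} + 61 \cdot 4\right) = -7959 + \left(-2040 + 16 + 244\right) = -7959 - 1780 = -9739$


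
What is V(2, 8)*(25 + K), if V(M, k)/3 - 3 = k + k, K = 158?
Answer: 10431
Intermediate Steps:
V(M, k) = 9 + 6*k (V(M, k) = 9 + 3*(k + k) = 9 + 3*(2*k) = 9 + 6*k)
V(2, 8)*(25 + K) = (9 + 6*8)*(25 + 158) = (9 + 48)*183 = 57*183 = 10431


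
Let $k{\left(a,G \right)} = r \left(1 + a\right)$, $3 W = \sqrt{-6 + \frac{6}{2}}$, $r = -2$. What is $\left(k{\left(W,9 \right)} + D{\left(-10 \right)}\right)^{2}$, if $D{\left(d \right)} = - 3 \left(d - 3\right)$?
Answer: $\frac{4103}{3} - \frac{148 i \sqrt{3}}{3} \approx 1367.7 - 85.448 i$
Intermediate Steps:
$D{\left(d \right)} = 9 - 3 d$ ($D{\left(d \right)} = - 3 \left(-3 + d\right) = 9 - 3 d$)
$W = \frac{i \sqrt{3}}{3}$ ($W = \frac{\sqrt{-6 + \frac{6}{2}}}{3} = \frac{\sqrt{-6 + 6 \cdot \frac{1}{2}}}{3} = \frac{\sqrt{-6 + 3}}{3} = \frac{\sqrt{-3}}{3} = \frac{i \sqrt{3}}{3} \approx 0.57735 i$)
$k{\left(a,G \right)} = -2 - 2 a$ ($k{\left(a,G \right)} = - 2 \left(1 + a\right) = -2 - 2 a$)
$\left(k{\left(W,9 \right)} + D{\left(-10 \right)}\right)^{2} = \left(\left(-2 - 2 \frac{i \sqrt{3}}{3}\right) + \left(9 - -30\right)\right)^{2} = \left(\left(-2 - \frac{2 i \sqrt{3}}{3}\right) + \left(9 + 30\right)\right)^{2} = \left(\left(-2 - \frac{2 i \sqrt{3}}{3}\right) + 39\right)^{2} = \left(37 - \frac{2 i \sqrt{3}}{3}\right)^{2}$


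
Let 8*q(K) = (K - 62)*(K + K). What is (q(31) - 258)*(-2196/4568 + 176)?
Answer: -399482899/4568 ≈ -87453.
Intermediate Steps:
q(K) = K*(-62 + K)/4 (q(K) = ((K - 62)*(K + K))/8 = ((-62 + K)*(2*K))/8 = (2*K*(-62 + K))/8 = K*(-62 + K)/4)
(q(31) - 258)*(-2196/4568 + 176) = ((1/4)*31*(-62 + 31) - 258)*(-2196/4568 + 176) = ((1/4)*31*(-31) - 258)*(-2196*1/4568 + 176) = (-961/4 - 258)*(-549/1142 + 176) = -1993/4*200443/1142 = -399482899/4568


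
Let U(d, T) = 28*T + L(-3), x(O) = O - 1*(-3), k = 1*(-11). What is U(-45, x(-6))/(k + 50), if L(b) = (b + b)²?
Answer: -16/13 ≈ -1.2308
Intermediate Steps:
k = -11
L(b) = 4*b² (L(b) = (2*b)² = 4*b²)
x(O) = 3 + O (x(O) = O + 3 = 3 + O)
U(d, T) = 36 + 28*T (U(d, T) = 28*T + 4*(-3)² = 28*T + 4*9 = 28*T + 36 = 36 + 28*T)
U(-45, x(-6))/(k + 50) = (36 + 28*(3 - 6))/(-11 + 50) = (36 + 28*(-3))/39 = (36 - 84)*(1/39) = -48*1/39 = -16/13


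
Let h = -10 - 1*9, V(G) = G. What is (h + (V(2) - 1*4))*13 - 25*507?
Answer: -12948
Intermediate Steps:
h = -19 (h = -10 - 9 = -19)
(h + (V(2) - 1*4))*13 - 25*507 = (-19 + (2 - 1*4))*13 - 25*507 = (-19 + (2 - 4))*13 - 12675 = (-19 - 2)*13 - 12675 = -21*13 - 12675 = -273 - 12675 = -12948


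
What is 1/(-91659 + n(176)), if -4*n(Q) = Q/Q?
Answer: -4/366637 ≈ -1.0910e-5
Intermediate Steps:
n(Q) = -¼ (n(Q) = -Q/(4*Q) = -¼*1 = -¼)
1/(-91659 + n(176)) = 1/(-91659 - ¼) = 1/(-366637/4) = -4/366637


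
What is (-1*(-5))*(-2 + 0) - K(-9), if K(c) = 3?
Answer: -13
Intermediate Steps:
(-1*(-5))*(-2 + 0) - K(-9) = (-1*(-5))*(-2 + 0) - 1*3 = 5*(-2) - 3 = -10 - 3 = -13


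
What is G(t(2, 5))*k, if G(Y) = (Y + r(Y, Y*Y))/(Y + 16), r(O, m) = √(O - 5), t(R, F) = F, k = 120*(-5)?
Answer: -1000/7 ≈ -142.86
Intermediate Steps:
k = -600
r(O, m) = √(-5 + O)
G(Y) = (Y + √(-5 + Y))/(16 + Y) (G(Y) = (Y + √(-5 + Y))/(Y + 16) = (Y + √(-5 + Y))/(16 + Y))
G(t(2, 5))*k = ((5 + √(-5 + 5))/(16 + 5))*(-600) = ((5 + √0)/21)*(-600) = ((5 + 0)/21)*(-600) = ((1/21)*5)*(-600) = (5/21)*(-600) = -1000/7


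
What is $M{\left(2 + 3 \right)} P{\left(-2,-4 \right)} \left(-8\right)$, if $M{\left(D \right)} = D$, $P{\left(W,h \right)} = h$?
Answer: $160$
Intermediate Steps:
$M{\left(2 + 3 \right)} P{\left(-2,-4 \right)} \left(-8\right) = \left(2 + 3\right) \left(-4\right) \left(-8\right) = 5 \left(-4\right) \left(-8\right) = \left(-20\right) \left(-8\right) = 160$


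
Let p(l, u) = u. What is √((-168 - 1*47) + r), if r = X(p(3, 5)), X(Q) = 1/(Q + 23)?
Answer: I*√42133/14 ≈ 14.662*I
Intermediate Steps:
X(Q) = 1/(23 + Q)
r = 1/28 (r = 1/(23 + 5) = 1/28 ≈ 0.035714)
√((-168 - 1*47) + r) = √((-168 - 1*47) + 1/28) = √((-168 - 47) + 1/28) = √(-215 + 1/28) = √(-6019/28) = I*√42133/14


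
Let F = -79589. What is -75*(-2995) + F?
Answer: 145036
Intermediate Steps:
-75*(-2995) + F = -75*(-2995) - 79589 = 224625 - 79589 = 145036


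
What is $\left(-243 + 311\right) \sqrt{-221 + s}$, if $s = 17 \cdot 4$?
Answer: $204 i \sqrt{17} \approx 841.11 i$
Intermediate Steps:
$s = 68$
$\left(-243 + 311\right) \sqrt{-221 + s} = \left(-243 + 311\right) \sqrt{-221 + 68} = 68 \sqrt{-153} = 68 \cdot 3 i \sqrt{17} = 204 i \sqrt{17}$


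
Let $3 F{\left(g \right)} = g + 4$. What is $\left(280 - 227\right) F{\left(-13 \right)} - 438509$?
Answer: $-438668$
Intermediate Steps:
$F{\left(g \right)} = \frac{4}{3} + \frac{g}{3}$ ($F{\left(g \right)} = \frac{g + 4}{3} = \frac{4 + g}{3} = \frac{4}{3} + \frac{g}{3}$)
$\left(280 - 227\right) F{\left(-13 \right)} - 438509 = \left(280 - 227\right) \left(\frac{4}{3} + \frac{1}{3} \left(-13\right)\right) - 438509 = 53 \left(\frac{4}{3} - \frac{13}{3}\right) - 438509 = 53 \left(-3\right) - 438509 = -159 - 438509 = -438668$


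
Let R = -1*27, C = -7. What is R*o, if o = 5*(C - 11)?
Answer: 2430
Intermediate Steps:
o = -90 (o = 5*(-7 - 11) = 5*(-18) = -90)
R = -27
R*o = -27*(-90) = 2430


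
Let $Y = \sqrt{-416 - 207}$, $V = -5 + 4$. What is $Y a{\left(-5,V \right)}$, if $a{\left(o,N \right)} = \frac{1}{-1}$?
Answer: $- i \sqrt{623} \approx - 24.96 i$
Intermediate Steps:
$V = -1$
$Y = i \sqrt{623}$ ($Y = \sqrt{-623} = i \sqrt{623} \approx 24.96 i$)
$a{\left(o,N \right)} = -1$
$Y a{\left(-5,V \right)} = i \sqrt{623} \left(-1\right) = - i \sqrt{623}$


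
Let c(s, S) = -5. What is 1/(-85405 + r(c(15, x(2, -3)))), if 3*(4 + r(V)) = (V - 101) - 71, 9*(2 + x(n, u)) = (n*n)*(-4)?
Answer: -1/85468 ≈ -1.1700e-5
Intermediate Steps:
x(n, u) = -2 - 4*n²/9 (x(n, u) = -2 + ((n*n)*(-4))/9 = -2 + (n²*(-4))/9 = -2 + (-4*n²)/9 = -2 - 4*n²/9)
r(V) = -184/3 + V/3 (r(V) = -4 + ((V - 101) - 71)/3 = -4 + ((-101 + V) - 71)/3 = -4 + (-172 + V)/3 = -4 + (-172/3 + V/3) = -184/3 + V/3)
1/(-85405 + r(c(15, x(2, -3)))) = 1/(-85405 + (-184/3 + (⅓)*(-5))) = 1/(-85405 + (-184/3 - 5/3)) = 1/(-85405 - 63) = 1/(-85468) = -1/85468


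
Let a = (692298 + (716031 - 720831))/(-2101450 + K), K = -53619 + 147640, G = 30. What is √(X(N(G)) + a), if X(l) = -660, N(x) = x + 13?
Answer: I*√295669898761078/669143 ≈ 25.697*I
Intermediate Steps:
K = 94021
N(x) = 13 + x
a = -229166/669143 (a = (692298 + (716031 - 720831))/(-2101450 + 94021) = (692298 - 4800)/(-2007429) = 687498*(-1/2007429) = -229166/669143 ≈ -0.34248)
√(X(N(G)) + a) = √(-660 - 229166/669143) = √(-441863546/669143) = I*√295669898761078/669143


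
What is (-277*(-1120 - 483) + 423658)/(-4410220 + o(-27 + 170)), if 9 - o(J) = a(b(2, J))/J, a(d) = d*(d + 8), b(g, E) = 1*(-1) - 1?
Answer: -124079527/630660161 ≈ -0.19675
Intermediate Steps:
b(g, E) = -2 (b(g, E) = -1 - 1 = -2)
a(d) = d*(8 + d)
o(J) = 9 + 12/J (o(J) = 9 - (-2*(8 - 2))/J = 9 - (-2*6)/J = 9 - (-12)/J = 9 + 12/J)
(-277*(-1120 - 483) + 423658)/(-4410220 + o(-27 + 170)) = (-277*(-1120 - 483) + 423658)/(-4410220 + (9 + 12/(-27 + 170))) = (-277*(-1603) + 423658)/(-4410220 + (9 + 12/143)) = (444031 + 423658)/(-4410220 + (9 + 12*(1/143))) = 867689/(-4410220 + (9 + 12/143)) = 867689/(-4410220 + 1299/143) = 867689/(-630660161/143) = 867689*(-143/630660161) = -124079527/630660161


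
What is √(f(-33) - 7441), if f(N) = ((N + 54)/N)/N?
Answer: 14*I*√41343/33 ≈ 86.261*I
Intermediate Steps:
f(N) = (54 + N)/N² (f(N) = ((54 + N)/N)/N = (54 + N)/N²)
√(f(-33) - 7441) = √((54 - 33)/(-33)² - 7441) = √((1/1089)*21 - 7441) = √(7/363 - 7441) = √(-2701076/363) = 14*I*√41343/33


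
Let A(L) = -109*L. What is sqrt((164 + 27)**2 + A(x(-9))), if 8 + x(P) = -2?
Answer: sqrt(37571) ≈ 193.83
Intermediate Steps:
x(P) = -10 (x(P) = -8 - 2 = -10)
sqrt((164 + 27)**2 + A(x(-9))) = sqrt((164 + 27)**2 - 109*(-10)) = sqrt(191**2 + 1090) = sqrt(36481 + 1090) = sqrt(37571)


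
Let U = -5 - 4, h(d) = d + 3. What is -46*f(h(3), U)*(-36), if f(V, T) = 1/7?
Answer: 1656/7 ≈ 236.57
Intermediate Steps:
h(d) = 3 + d
U = -9
f(V, T) = ⅐
-46*f(h(3), U)*(-36) = -46*⅐*(-36) = -46/7*(-36) = 1656/7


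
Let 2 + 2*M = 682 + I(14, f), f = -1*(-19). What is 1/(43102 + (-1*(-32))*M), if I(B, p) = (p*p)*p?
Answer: 1/163726 ≈ 6.1078e-6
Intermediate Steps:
f = 19
I(B, p) = p³ (I(B, p) = p²*p = p³)
M = 7539/2 (M = -1 + (682 + 19³)/2 = -1 + (682 + 6859)/2 = -1 + (½)*7541 = -1 + 7541/2 = 7539/2 ≈ 3769.5)
1/(43102 + (-1*(-32))*M) = 1/(43102 - 1*(-32)*(7539/2)) = 1/(43102 + 32*(7539/2)) = 1/(43102 + 120624) = 1/163726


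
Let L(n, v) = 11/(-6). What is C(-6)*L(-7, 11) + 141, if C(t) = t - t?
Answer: 141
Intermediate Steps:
C(t) = 0
L(n, v) = -11/6 (L(n, v) = 11*(-1/6) = -11/6)
C(-6)*L(-7, 11) + 141 = 0*(-11/6) + 141 = 0 + 141 = 141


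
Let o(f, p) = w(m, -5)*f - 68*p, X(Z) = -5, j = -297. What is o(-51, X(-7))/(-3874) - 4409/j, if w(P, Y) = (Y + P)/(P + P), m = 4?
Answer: 135820741/9204624 ≈ 14.756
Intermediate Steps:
w(P, Y) = (P + Y)/(2*P) (w(P, Y) = (P + Y)/((2*P)) = (P + Y)*(1/(2*P)) = (P + Y)/(2*P))
o(f, p) = -68*p - f/8 (o(f, p) = ((1/2)*(4 - 5)/4)*f - 68*p = ((1/2)*(1/4)*(-1))*f - 68*p = -f/8 - 68*p = -68*p - f/8)
o(-51, X(-7))/(-3874) - 4409/j = (-68*(-5) - 1/8*(-51))/(-3874) - 4409/(-297) = (340 + 51/8)*(-1/3874) - 4409*(-1/297) = (2771/8)*(-1/3874) + 4409/297 = -2771/30992 + 4409/297 = 135820741/9204624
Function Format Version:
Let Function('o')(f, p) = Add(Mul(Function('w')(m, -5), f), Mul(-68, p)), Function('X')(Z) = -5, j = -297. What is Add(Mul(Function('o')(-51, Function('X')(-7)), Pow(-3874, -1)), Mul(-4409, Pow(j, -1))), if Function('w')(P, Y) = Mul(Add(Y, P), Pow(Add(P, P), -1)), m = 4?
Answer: Rational(135820741, 9204624) ≈ 14.756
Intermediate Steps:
Function('w')(P, Y) = Mul(Rational(1, 2), Pow(P, -1), Add(P, Y)) (Function('w')(P, Y) = Mul(Add(P, Y), Pow(Mul(2, P), -1)) = Mul(Add(P, Y), Mul(Rational(1, 2), Pow(P, -1))) = Mul(Rational(1, 2), Pow(P, -1), Add(P, Y)))
Function('o')(f, p) = Add(Mul(-68, p), Mul(Rational(-1, 8), f)) (Function('o')(f, p) = Add(Mul(Mul(Rational(1, 2), Pow(4, -1), Add(4, -5)), f), Mul(-68, p)) = Add(Mul(Mul(Rational(1, 2), Rational(1, 4), -1), f), Mul(-68, p)) = Add(Mul(Rational(-1, 8), f), Mul(-68, p)) = Add(Mul(-68, p), Mul(Rational(-1, 8), f)))
Add(Mul(Function('o')(-51, Function('X')(-7)), Pow(-3874, -1)), Mul(-4409, Pow(j, -1))) = Add(Mul(Add(Mul(-68, -5), Mul(Rational(-1, 8), -51)), Pow(-3874, -1)), Mul(-4409, Pow(-297, -1))) = Add(Mul(Add(340, Rational(51, 8)), Rational(-1, 3874)), Mul(-4409, Rational(-1, 297))) = Add(Mul(Rational(2771, 8), Rational(-1, 3874)), Rational(4409, 297)) = Add(Rational(-2771, 30992), Rational(4409, 297)) = Rational(135820741, 9204624)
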